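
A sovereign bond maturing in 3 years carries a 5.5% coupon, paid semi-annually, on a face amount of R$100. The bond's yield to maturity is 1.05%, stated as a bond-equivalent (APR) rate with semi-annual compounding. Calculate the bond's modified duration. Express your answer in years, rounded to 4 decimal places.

2.8051 years

Periodic yield y = 0.00525. First find Macaulay duration:
  t   CF        PV=CF/(1+0.00525)^t    t·PV
  1         2.75         2.7356         2.7356
  2         2.75         2.7214         5.4427
  3         2.75         2.7071         8.1214
  4         2.75         2.6930        10.7720
  5         2.75         2.6789        13.3947
  6       102.75        99.5720       597.4322
  Σ                    113.1081       637.8986
P = 113.1081; Macaulay duration = 637.8986 / 113.1081 = 5.63973 half-year periods = 2.81986 years.
Modified duration = D_Mac / (1 + y) = 2.81986 / 1.00525 = 2.80514 years.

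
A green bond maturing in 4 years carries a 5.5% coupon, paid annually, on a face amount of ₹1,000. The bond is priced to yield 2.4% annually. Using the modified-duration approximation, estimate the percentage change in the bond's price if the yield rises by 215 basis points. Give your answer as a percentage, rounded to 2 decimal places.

-7.80%

Periodic yield y = 0.024. Modified duration first:
  t   CF        PV=CF/(1+0.024)^t    t·PV
  1        55.00        53.7109        53.7109
  2        55.00        52.4521       104.9042
  3        55.00        51.2227       153.6682
  4     1,055.00       959.5169     3,838.0676
  Σ                  1,116.9027     4,150.3510
P = 1,116.9027; D_Mac = 3.71595 yrs; D_mod = 3.71595/(1+0.024) = 3.62885 yrs.
ΔP/P ≈ -D_mod · Δy = -3.62885 × (+0.0215) = -0.078020 = -7.8020%.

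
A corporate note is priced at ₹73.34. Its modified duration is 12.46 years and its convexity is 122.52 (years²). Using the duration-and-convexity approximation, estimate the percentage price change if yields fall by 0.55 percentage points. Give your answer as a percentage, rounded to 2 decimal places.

+7.04%

Duration effect: -D_mod·Δy = -12.46 × (-0.0055) = +0.068530
Convexity effect: ½·C·(Δy)² = 0.5 × 122.52 × (-0.0055)² = +0.001853115
ΔP/P ≈ +0.068530 + 0.001853115 = +0.070383115
= +7.0383115%.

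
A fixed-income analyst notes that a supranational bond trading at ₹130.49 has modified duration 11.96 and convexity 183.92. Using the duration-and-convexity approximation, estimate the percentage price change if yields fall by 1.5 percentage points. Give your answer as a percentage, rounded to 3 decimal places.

Duration effect: -D_mod·Δy = -11.96 × (-0.015) = +0.179400
Convexity effect: ½·C·(Δy)² = 0.5 × 183.92 × (-0.015)² = +0.0206910
ΔP/P ≈ +0.179400 + 0.0206910 = +0.200091
= +20.0091%.

+20.009%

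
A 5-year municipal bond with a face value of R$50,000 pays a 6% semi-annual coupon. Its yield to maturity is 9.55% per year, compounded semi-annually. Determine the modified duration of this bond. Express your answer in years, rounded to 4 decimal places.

4.1385 years

Periodic yield y = 0.04775. First find Macaulay duration:
  t   CF        PV=CF/(1+0.04775)^t    t·PV
  1     1,500.00     1,431.6392     1,431.6392
  2     1,500.00     1,366.3939     2,732.7878
  3     1,500.00     1,304.1221     3,912.3663
  4     1,500.00     1,244.6882     4,978.7529
  5     1,500.00     1,187.9630     5,939.8150
  6     1,500.00     1,133.8229     6,802.9377
  7     1,500.00     1,082.1503     7,575.0519
  8     1,500.00     1,032.8325     8,262.6601
  9     1,500.00       985.7624     8,871.8613
  10   51,500.00    32,302.0834   323,020.8339
  Σ                 43,071.4579   373,528.7061
P = 43,071.4579; Macaulay duration = 373,528.7061 / 43,071.4579 = 8.67230 half-year periods = 4.33615 years.
Modified duration = D_Mac / (1 + y) = 4.33615 / 1.04775 = 4.13854 years.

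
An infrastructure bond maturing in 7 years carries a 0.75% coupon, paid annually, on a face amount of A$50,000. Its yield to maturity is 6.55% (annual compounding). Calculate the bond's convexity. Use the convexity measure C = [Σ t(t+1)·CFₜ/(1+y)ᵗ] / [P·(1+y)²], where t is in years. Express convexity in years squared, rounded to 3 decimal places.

With y = 0.0655:
  t   CF        PV=CF/(1+0.0655)^t    t·PV        t(t+1)·PV
  1       375.00       351.9474       351.9474         703.8949
  2       375.00       330.3120       660.6240       1,981.8720
  3       375.00       310.0066       930.0197       3,720.0789
  4       375.00       290.9494     1,163.7976       5,818.9878
  5       375.00       273.0637     1,365.3186       8,191.9115
  6       375.00       256.2775     1,537.6652      10,763.6566
  7    50,375.00    32,310.2918   226,172.0429   1,809,376.3432
  Σ                 34,122.8485   232,181.4155   1,840,556.7449
P = 34,122.8485.
Convexity = Σ t(t+1)·PV / [P·(1+y)²] = 1,840,556.7449 / (34,122.8485 × 1.135290) = 47.51131.

47.511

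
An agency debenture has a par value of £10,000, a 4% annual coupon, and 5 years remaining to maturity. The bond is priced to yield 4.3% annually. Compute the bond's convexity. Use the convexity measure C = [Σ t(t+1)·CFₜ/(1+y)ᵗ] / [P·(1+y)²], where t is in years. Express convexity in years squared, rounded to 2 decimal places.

24.85

With y = 0.043:
  t   CF        PV=CF/(1+0.043)^t    t·PV        t(t+1)·PV
  1       400.00       383.5091       383.5091         767.0182
  2       400.00       367.6981       735.3962       2,206.1885
  3       400.00       352.5389     1,057.6168       4,230.4670
  4       400.00       338.0047     1,352.0189       6,760.0943
  5    10,400.00     8,425.8126    42,129.0631     252,774.3789
  Σ                  9,867.5635    45,657.6040     266,738.1469
P = 9,867.5635.
Convexity = Σ t(t+1)·PV / [P·(1+y)²] = 266,738.1469 / (9,867.5635 × 1.087849) = 24.84887.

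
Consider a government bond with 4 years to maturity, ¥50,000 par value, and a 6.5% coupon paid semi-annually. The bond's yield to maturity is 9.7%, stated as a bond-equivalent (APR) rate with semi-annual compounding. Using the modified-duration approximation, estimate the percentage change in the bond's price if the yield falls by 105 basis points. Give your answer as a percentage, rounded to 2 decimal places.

Periodic yield y = 0.0485. Modified duration first:
  t   CF        PV=CF/(1+0.0485)^t    t·PV
  1     1,625.00     1,549.8331     1,549.8331
  2     1,625.00     1,478.1432     2,956.2863
  3     1,625.00     1,409.7693     4,229.3080
  4     1,625.00     1,344.5583     5,378.2331
  5     1,625.00     1,282.3636     6,411.8181
  6     1,625.00     1,223.0459     7,338.2754
  7     1,625.00     1,166.4720     8,165.3041
  8    51,625.00    35,343.7467   282,749.9737
  Σ                 44,797.9321   318,779.0318
P = 44,797.9321; D_Mac = 7.11593 half-year periods = 3.55797 yrs; D_mod = 3.55797/(1+0.0485) = 3.39339 yrs.
ΔP/P ≈ -D_mod · Δy = -3.39339 × (-0.0105) = +0.035631 = +3.5631%.

+3.56%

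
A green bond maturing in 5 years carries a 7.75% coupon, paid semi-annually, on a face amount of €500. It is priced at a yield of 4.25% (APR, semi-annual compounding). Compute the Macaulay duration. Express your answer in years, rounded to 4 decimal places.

4.3011 years

Periodic yield y = 0.02125. Discount each cash flow and weight by its period:
  t   CF        PV=CF/(1+0.02125)^t    t·PV
  1       19.375        18.9718        18.9718
  2       19.375        18.5771        37.1542
  3       19.375        18.1905        54.5716
  4       19.375        17.8120        71.2481
  5       19.375        17.4414        87.2070
  6       19.375        17.0785       102.4709
  7       19.375        16.7231       117.0618
  8       19.375        16.3751       131.0012
  9       19.375        16.0344       144.3097
  10     519.375       420.8820     4,208.8199
  Σ                    578.0861     4,972.8163
Price P = Σ PV = 578.0861.
Macaulay duration = Σ(t·PV) / P = 4,972.8163 / 578.0861 = 8.60221 half-year periods.
In years: 8.60221 / 2 = 4.30110 years.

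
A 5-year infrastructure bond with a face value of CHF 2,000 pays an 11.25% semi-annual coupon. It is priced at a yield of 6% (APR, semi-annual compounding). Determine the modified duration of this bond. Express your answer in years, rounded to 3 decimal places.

3.952 years

Periodic yield y = 0.03. First find Macaulay duration:
  t   CF        PV=CF/(1+0.03)^t    t·PV
  1       112.50       109.2233       109.2233
  2       112.50       106.0420       212.0841
  3       112.50       102.9534       308.8603
  4       112.50        99.9548       399.8192
  5       112.50        97.0435       485.2174
  6       112.50        94.2170       565.3019
  7       112.50        91.4728       640.3096
  8       112.50        88.8085       710.4683
  9       112.50        86.2219       775.9969
  10    2,112.50     1,571.8984    15,718.9840
  Σ                  2,447.8356    19,926.2649
P = 2,447.8356; Macaulay duration = 19,926.2649 / 2,447.8356 = 8.14036 half-year periods = 4.07018 years.
Modified duration = D_Mac / (1 + y) = 4.07018 / 1.03 = 3.95163 years.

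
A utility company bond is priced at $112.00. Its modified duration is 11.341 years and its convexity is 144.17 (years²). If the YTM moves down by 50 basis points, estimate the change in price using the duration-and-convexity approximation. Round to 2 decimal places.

+$6.55

Duration effect: -D_mod·Δy = -11.341 × (-0.005) = +0.056705
Convexity effect: ½·C·(Δy)² = 0.5 × 144.17 × (-0.005)² = +0.001802125
ΔP/P ≈ +0.056705 + 0.001802125 = +0.058507125
ΔP ≈ 112.00 × (+0.058507125) = +6.552798.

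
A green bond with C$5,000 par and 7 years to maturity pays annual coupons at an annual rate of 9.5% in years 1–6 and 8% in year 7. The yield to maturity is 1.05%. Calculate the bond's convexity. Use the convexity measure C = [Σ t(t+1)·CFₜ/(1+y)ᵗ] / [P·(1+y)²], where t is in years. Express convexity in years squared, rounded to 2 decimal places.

With y = 0.0105:
  t   CF        PV=CF/(1+0.0105)^t    t·PV        t(t+1)·PV
  1       475.00       470.0643       470.0643         940.1286
  2       475.00       465.1799       930.3599       2,791.0796
  3       475.00       460.3463     1,381.0389       5,524.1556
  4       475.00       455.5629     1,822.2516       9,111.2578
  5       475.00       450.8292     2,254.1459      13,524.8755
  6       475.00       446.1447     2,676.8680      18,738.0759
  7     5,400.00     5,019.2582    35,134.8072     281,078.4577
  Σ                  7,767.3855    44,669.5358     331,708.0307
P = 7,767.3855.
Convexity = Σ t(t+1)·PV / [P·(1+y)²] = 331,708.0307 / (7,767.3855 × 1.021110) = 41.82236.

41.82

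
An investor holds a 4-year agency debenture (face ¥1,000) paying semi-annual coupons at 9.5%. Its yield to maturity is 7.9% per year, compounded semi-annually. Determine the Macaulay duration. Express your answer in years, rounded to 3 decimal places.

3.437 years

Periodic yield y = 0.0395. Discount each cash flow and weight by its period:
  t   CF        PV=CF/(1+0.0395)^t    t·PV
  1        47.50        45.6950        45.6950
  2        47.50        43.9587        87.9174
  3        47.50        42.2883       126.8649
  4        47.50        40.6814       162.7255
  5        47.50        39.1355       195.6776
  6        47.50        37.6484       225.8905
  7        47.50        36.2178       253.5247
  8     1,047.50       768.3482     6,146.7857
  Σ                  1,053.9733     7,245.0812
Price P = Σ PV = 1,053.9733.
Macaulay duration = Σ(t·PV) / P = 7,245.0812 / 1,053.9733 = 6.87406 half-year periods.
In years: 6.87406 / 2 = 3.43703 years.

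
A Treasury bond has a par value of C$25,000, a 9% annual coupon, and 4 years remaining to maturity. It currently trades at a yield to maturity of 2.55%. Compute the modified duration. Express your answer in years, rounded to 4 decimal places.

3.4940 years

Periodic yield y = 0.0255. First find Macaulay duration:
  t   CF        PV=CF/(1+0.0255)^t    t·PV
  1     2,250.00     2,194.0517     2,194.0517
  2     2,250.00     2,139.4946     4,278.9891
  3     2,250.00     2,086.2941     6,258.8822
  4    27,250.00    24,639.0437    98,556.1748
  Σ                 31,058.8840   111,288.0978
P = 31,058.8840; Macaulay duration = 111,288.0978 / 31,058.8840 = 3.58313 years.
Modified duration = D_Mac / (1 + y) = 3.58313 / 1.0255 = 3.49403 years.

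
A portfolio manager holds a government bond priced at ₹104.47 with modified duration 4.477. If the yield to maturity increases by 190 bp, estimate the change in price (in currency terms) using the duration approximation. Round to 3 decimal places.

Duration approximation: ΔP/P ≈ -D_mod · Δy = -4.477 × (+0.019) = -0.085063.
ΔP ≈ 104.47 × (-0.085063) = -8.88653161.

-₹8.887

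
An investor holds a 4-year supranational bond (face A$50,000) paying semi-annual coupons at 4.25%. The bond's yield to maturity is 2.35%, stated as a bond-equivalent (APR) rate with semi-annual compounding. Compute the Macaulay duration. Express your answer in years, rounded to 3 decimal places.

Periodic yield y = 0.01175. Discount each cash flow and weight by its period:
  t   CF        PV=CF/(1+0.01175)^t    t·PV
  1     1,062.50     1,050.1606     1,050.1606
  2     1,062.50     1,037.9645     2,075.9291
  3     1,062.50     1,025.9101     3,077.7303
  4     1,062.50     1,013.9956     4,055.9825
  5     1,062.50     1,002.2196     5,011.0978
  6     1,062.50       990.5802     5,943.4814
  7     1,062.50       979.0761     6,853.5327
  8    51,062.50    46,506.7905   372,054.3241
  Σ                 53,606.6973   400,122.2385
Price P = Σ PV = 53,606.6973.
Macaulay duration = Σ(t·PV) / P = 400,122.2385 / 53,606.6973 = 7.46403 half-year periods.
In years: 7.46403 / 2 = 3.73202 years.

3.732 years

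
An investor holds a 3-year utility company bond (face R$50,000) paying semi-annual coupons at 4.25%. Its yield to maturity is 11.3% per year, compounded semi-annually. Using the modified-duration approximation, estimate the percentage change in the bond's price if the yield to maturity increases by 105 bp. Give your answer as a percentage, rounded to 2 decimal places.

-2.81%

Periodic yield y = 0.0565. Modified duration first:
  t   CF        PV=CF/(1+0.0565)^t    t·PV
  1     1,062.50     1,005.6791     1,005.6791
  2     1,062.50       951.8970     1,903.7939
  3     1,062.50       900.9910     2,702.9729
  4     1,062.50       852.8073     3,411.2294
  5     1,062.50       807.2005     4,036.0026
  6    51,062.50    36,718.5113   220,311.0681
  Σ                 41,237.0863   233,370.7460
P = 41,237.0863; D_Mac = 5.65924 half-year periods = 2.82962 yrs; D_mod = 2.82962/(1+0.0565) = 2.67830 yrs.
ΔP/P ≈ -D_mod · Δy = -2.67830 × (+0.0105) = -0.028122 = -2.8122%.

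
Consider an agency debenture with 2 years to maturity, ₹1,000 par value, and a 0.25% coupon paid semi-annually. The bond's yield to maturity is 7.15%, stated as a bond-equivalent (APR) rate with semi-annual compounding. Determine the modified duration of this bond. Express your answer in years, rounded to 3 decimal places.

1.927 years

Periodic yield y = 0.03575. First find Macaulay duration:
  t   CF        PV=CF/(1+0.03575)^t    t·PV
  1         1.25         1.2069         1.2069
  2         1.25         1.1652         2.3304
  3         1.25         1.1250         3.3749
  4     1,001.25       870.0070     3,480.0281
  Σ                    873.5041     3,486.9403
P = 873.5041; Macaulay duration = 3,486.9403 / 873.5041 = 3.99190 half-year periods = 1.99595 years.
Modified duration = D_Mac / (1 + y) = 1.99595 / 1.03575 = 1.92706 years.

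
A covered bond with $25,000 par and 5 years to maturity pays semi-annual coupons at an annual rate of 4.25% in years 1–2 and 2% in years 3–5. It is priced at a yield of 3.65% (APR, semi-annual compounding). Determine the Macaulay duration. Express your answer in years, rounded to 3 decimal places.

Periodic yield y = 0.01825. Discount each cash flow and weight by its period:
  t   CF        PV=CF/(1+0.01825)^t    t·PV
  1       531.25       521.7285       521.7285
  2       531.25       512.3776     1,024.7551
  3       531.25       503.1943     1,509.5828
  4       531.25       494.1756     1,976.7023
  5       250.00       228.3852     1,141.9259
  6       250.00       224.2919     1,345.7511
  7       250.00       220.2719     1,541.9032
  8       250.00       216.3240     1,730.5918
  9       250.00       212.4468     1,912.0214
  10   25,250.00    21,072.5549   210,725.5494
  Σ                 24,205.7505   223,430.5115
Price P = Σ PV = 24,205.7505.
Macaulay duration = Σ(t·PV) / P = 223,430.5115 / 24,205.7505 = 9.23047 half-year periods.
In years: 9.23047 / 2 = 4.61524 years.

4.615 years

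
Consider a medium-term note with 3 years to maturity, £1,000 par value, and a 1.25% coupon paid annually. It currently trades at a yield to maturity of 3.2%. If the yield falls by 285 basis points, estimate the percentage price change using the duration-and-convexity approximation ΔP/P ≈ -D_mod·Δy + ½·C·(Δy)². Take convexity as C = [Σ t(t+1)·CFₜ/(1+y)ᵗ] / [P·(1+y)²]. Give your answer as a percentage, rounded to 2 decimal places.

With y = 0.032:
  t   CF        PV=CF/(1+0.032)^t    t·PV        t(t+1)·PV
  1        12.50        12.1124        12.1124          24.2248
  2        12.50        11.7368        23.4736          70.4209
  3     1,012.50       921.2043     2,763.6128      11,054.4512
  Σ                    945.0535     2,799.1988      11,149.0969
P = 945.0535; D_Mac = 2.96195 yrs; D_mod = 2.87010 yrs; C = 11.07704.
Duration effect: -2.87010 × (-0.0285) = +0.081798
Convexity effect: 0.5 × 11.07704 × (-0.0285)² = +0.0044987
ΔP/P ≈ +0.081798 + 0.0044987 = +0.086297 = +8.6297%.

+8.63%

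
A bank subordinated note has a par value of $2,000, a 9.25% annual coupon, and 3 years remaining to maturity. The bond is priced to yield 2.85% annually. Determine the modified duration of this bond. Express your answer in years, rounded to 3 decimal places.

Periodic yield y = 0.0285. First find Macaulay duration:
  t   CF        PV=CF/(1+0.0285)^t    t·PV
  1       185.00       179.8736       179.8736
  2       185.00       174.8893       349.7785
  3     2,185.00     2,008.3461     6,025.0382
  Σ                  2,363.1089     6,554.6904
P = 2,363.1089; Macaulay duration = 6,554.6904 / 2,363.1089 = 2.77376 years.
Modified duration = D_Mac / (1 + y) = 2.77376 / 1.0285 = 2.69690 years.

2.697 years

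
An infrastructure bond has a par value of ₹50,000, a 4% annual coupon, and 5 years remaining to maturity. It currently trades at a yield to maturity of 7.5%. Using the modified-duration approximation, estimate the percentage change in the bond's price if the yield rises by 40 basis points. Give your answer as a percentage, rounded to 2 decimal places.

Periodic yield y = 0.075. Modified duration first:
  t   CF        PV=CF/(1+0.075)^t    t·PV
  1     2,000.00     1,860.4651     1,860.4651
  2     2,000.00     1,730.6652     3,461.3304
  3     2,000.00     1,609.9211     4,829.7634
  4     2,000.00     1,497.6011     5,990.4042
  5    52,000.00    36,221.0489   181,105.2444
  Σ                 42,919.7014   197,247.2076
P = 42,919.7014; D_Mac = 4.59573 yrs; D_mod = 4.59573/(1+0.075) = 4.27509 yrs.
ΔP/P ≈ -D_mod · Δy = -4.27509 × (+0.004) = -0.017100 = -1.7100%.

-1.71%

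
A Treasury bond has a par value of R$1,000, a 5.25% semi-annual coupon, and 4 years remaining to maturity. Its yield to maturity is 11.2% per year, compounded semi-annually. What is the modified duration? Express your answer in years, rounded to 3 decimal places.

Periodic yield y = 0.056. First find Macaulay duration:
  t   CF        PV=CF/(1+0.056)^t    t·PV
  1        26.25        24.8580        24.8580
  2        26.25        23.5397        47.0795
  3        26.25        22.2914        66.8742
  4        26.25        21.1093        84.4372
  5        26.25        19.9899        99.9493
  6        26.25        18.9298       113.5787
  7        26.25        17.9259       125.4816
  8     1,026.25       663.6542     5,309.2333
  Σ                    812.2981     5,871.4917
P = 812.2981; Macaulay duration = 5,871.4917 / 812.2981 = 7.22825 half-year periods = 3.61412 years.
Modified duration = D_Mac / (1 + y) = 3.61412 / 1.056 = 3.42247 years.

3.422 years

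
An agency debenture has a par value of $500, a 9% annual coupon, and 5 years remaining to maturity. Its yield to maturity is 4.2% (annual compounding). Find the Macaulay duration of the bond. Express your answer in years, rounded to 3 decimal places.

4.316 years

Periodic yield y = 0.042. Discount each cash flow and weight by its year:
  t   CF        PV=CF/(1+0.042)^t    t·PV
  1        45.00        43.1862        43.1862
  2        45.00        41.4455        82.8909
  3        45.00        39.7749       119.3248
  4        45.00        38.1717       152.6868
  5       545.00       443.6678     2,218.3390
  Σ                    606.2461     2,616.4277
Price P = Σ PV = 606.2461.
Macaulay duration = Σ(t·PV) / P = 2,616.4277 / 606.2461 = 4.31578 years.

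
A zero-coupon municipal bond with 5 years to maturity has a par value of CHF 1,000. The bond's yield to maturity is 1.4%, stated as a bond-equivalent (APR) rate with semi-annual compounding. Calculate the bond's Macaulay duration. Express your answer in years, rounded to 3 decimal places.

5.000 years

A zero-coupon bond has a single cash flow at maturity, so its Macaulay duration equals its maturity: 5 years.
(Equivalently: 10 semi-annual periods ÷ 2 = 5 years.)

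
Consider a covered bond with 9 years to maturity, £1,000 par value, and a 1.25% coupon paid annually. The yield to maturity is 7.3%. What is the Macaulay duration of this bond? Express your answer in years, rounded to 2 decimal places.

8.41 years

Periodic yield y = 0.073. Discount each cash flow and weight by its year:
  t   CF        PV=CF/(1+0.073)^t    t·PV
  1        12.50        11.6496        11.6496
  2        12.50        10.8570        21.7140
  3        12.50        10.1184        30.3551
  4        12.50         9.4300        37.7200
  5        12.50         8.7884        43.9422
  6        12.50         8.1905        49.1431
  7        12.50         7.6333        53.4331
  8        12.50         7.1140        56.9118
  9     1,012.50       537.0287     4,833.2587
  Σ                    610.8099     5,138.1276
Price P = Σ PV = 610.8099.
Macaulay duration = Σ(t·PV) / P = 5,138.1276 / 610.8099 = 8.41199 years.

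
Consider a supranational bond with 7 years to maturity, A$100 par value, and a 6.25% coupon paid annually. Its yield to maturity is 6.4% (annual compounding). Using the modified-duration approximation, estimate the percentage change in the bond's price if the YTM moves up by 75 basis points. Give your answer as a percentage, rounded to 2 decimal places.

-4.14%

Periodic yield y = 0.064. Modified duration first:
  t   CF        PV=CF/(1+0.064)^t    t·PV
  1         6.25         5.8741         5.8741
  2         6.25         5.5207        11.0415
  3         6.25         5.1887        15.5660
  4         6.25         4.8766        19.5062
  5         6.25         4.5832        22.9162
  6         6.25         4.3075        25.8453
  7       106.25        68.8236       481.7654
  Σ                     99.1744       582.5146
P = 99.1744; D_Mac = 5.87364 yrs; D_mod = 5.87364/(1+0.064) = 5.52034 yrs.
ΔP/P ≈ -D_mod · Δy = -5.52034 × (+0.0075) = -0.041403 = -4.1403%.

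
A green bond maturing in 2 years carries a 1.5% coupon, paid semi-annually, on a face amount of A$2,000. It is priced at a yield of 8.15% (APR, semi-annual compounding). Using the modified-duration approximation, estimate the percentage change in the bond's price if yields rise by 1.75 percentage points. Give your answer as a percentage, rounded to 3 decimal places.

Periodic yield y = 0.04075. Modified duration first:
  t   CF        PV=CF/(1+0.04075)^t    t·PV
  1        15.00        14.4127        14.4127
  2        15.00        13.8484        27.6967
  3        15.00        13.3061        39.9184
  4     2,015.00     1,717.4708     6,869.8834
  Σ                  1,759.0380     6,951.9112
P = 1,759.0380; D_Mac = 3.95211 half-year periods = 1.97605 yrs; D_mod = 1.97605/(1+0.04075) = 1.89868 yrs.
ΔP/P ≈ -D_mod · Δy = -1.89868 × (+0.0175) = -0.033227 = -3.3227%.

-3.323%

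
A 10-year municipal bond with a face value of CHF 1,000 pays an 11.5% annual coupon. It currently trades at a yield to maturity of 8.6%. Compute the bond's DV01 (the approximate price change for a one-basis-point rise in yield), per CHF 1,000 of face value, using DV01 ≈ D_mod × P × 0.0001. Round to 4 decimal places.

CHF 0.7374

Periodic yield y = 0.086.
  t   CF        PV=CF/(1+0.086)^t    t·PV
  1       115.00       105.8932       105.8932
  2       115.00        97.5075       195.0151
  3       115.00        89.7859       269.3578
  4       115.00        82.6758       330.7033
  5       115.00        76.1288       380.6438
  6       115.00        70.1001       420.6008
  7       115.00        64.5489       451.8425
  8       115.00        59.4373       475.4986
  9       115.00        54.7305       492.5745
  10    1,115.00       488.6260     4,886.2605
  Σ                  1,189.4342     8,008.3901
P = 1,189.4342; D_Mac = 6.73294 yrs; D_mod = 6.19976 yrs.
DV01 ≈ 6.19976 × 1,189.4342 × 0.0001 = 0.737421.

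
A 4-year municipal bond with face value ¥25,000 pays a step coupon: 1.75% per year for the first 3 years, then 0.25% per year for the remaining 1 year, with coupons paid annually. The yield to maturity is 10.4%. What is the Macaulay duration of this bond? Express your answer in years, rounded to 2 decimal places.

Periodic yield y = 0.104. Discount each cash flow and weight by its year:
  t   CF        PV=CF/(1+0.104)^t    t·PV
  1       437.50       396.2862       396.2862
  2       437.50       358.9549       717.9098
  3       437.50       325.1403       975.4210
  4    25,062.50    16,871.2825    67,485.1298
  Σ                 17,951.6639    69,574.7469
Price P = Σ PV = 17,951.6639.
Macaulay duration = Σ(t·PV) / P = 69,574.7469 / 17,951.6639 = 3.87567 years.

3.88 years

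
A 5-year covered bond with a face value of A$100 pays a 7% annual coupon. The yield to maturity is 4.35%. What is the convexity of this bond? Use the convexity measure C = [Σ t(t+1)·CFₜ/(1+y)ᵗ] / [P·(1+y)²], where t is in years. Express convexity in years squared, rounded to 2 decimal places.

23.34

With y = 0.0435:
  t   CF        PV=CF/(1+0.0435)^t    t·PV        t(t+1)·PV
  1         7.00         6.7082         6.7082          13.4164
  2         7.00         6.4286        12.8571          38.5713
  3         7.00         6.1606        18.4817          73.9268
  4         7.00         5.9038        23.6150         118.0751
  5       107.00        86.4812       432.4058       2,594.4348
  Σ                    111.6822       494.0678       2,838.4244
P = 111.6822.
Convexity = Σ t(t+1)·PV / [P·(1+y)²] = 2,838.4244 / (111.6822 × 1.088892) = 23.34040.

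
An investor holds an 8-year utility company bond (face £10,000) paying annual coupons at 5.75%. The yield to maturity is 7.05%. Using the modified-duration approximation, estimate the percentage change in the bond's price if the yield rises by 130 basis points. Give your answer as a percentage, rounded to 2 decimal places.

-7.98%

Periodic yield y = 0.0705. Modified duration first:
  t   CF        PV=CF/(1+0.0705)^t    t·PV
  1       575.00       537.1322       537.1322
  2       575.00       501.7582     1,003.5165
  3       575.00       468.7139     1,406.1417
  4       575.00       437.8458     1,751.3831
  5       575.00       409.0105     2,045.0526
  6       575.00       382.0743     2,292.4457
  7       575.00       356.9120     2,498.3840
  8    10,575.00     6,131.7862    49,054.2895
  Σ                  9,225.2331    60,588.3453
P = 9,225.2331; D_Mac = 6.56768 yrs; D_mod = 6.56768/(1+0.0705) = 6.13515 yrs.
ΔP/P ≈ -D_mod · Δy = -6.13515 × (+0.013) = -0.079757 = -7.9757%.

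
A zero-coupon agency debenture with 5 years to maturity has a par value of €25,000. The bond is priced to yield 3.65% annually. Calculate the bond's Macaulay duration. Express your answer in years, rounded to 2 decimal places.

A zero-coupon bond has a single cash flow at maturity, so its Macaulay duration equals its maturity: 5 years.

5.00 years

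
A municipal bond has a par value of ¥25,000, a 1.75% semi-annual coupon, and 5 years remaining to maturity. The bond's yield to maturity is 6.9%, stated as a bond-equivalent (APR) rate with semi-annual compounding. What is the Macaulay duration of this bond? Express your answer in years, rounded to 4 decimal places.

4.7780 years

Periodic yield y = 0.0345. Discount each cash flow and weight by its period:
  t   CF        PV=CF/(1+0.0345)^t    t·PV
  1       218.75       211.4548       211.4548
  2       218.75       204.4029       408.8058
  3       218.75       197.5862       592.7586
  4       218.75       190.9968       763.9872
  5       218.75       184.6272       923.1358
  6       218.75       178.4699     1,070.8197
  7       218.75       172.5181     1,207.6265
  8       218.75       166.7647     1,334.1175
  9       218.75       161.2032     1,450.8286
  10   25,218.75    17,964.6436   179,646.4363
  Σ                 19,632.6674   187,609.9708
Price P = Σ PV = 19,632.6674.
Macaulay duration = Σ(t·PV) / P = 187,609.9708 / 19,632.6674 = 9.55601 half-year periods.
In years: 9.55601 / 2 = 4.77801 years.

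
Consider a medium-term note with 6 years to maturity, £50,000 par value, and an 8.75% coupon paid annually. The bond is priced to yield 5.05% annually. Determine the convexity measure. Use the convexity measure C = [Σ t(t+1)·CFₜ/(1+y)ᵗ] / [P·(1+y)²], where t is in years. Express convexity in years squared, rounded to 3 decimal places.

29.778

With y = 0.0505:
  t   CF        PV=CF/(1+0.0505)^t    t·PV        t(t+1)·PV
  1     4,375.00     4,164.6835     4,164.6835       8,329.3670
  2     4,375.00     3,964.4774     7,928.9548      23,786.8643
  3     4,375.00     3,773.8956    11,321.6869      45,286.7478
  4     4,375.00     3,592.4756    14,369.9025      71,849.5125
  5     4,375.00     3,419.7769    17,098.8845     102,593.3068
  6    54,375.00    40,459.7253   242,758.3516   1,699,308.4614
  Σ                 59,375.0343   297,642.4638   1,951,154.2598
P = 59,375.0343.
Convexity = Σ t(t+1)·PV / [P·(1+y)²] = 1,951,154.2598 / (59,375.0343 × 1.103550) = 29.77801.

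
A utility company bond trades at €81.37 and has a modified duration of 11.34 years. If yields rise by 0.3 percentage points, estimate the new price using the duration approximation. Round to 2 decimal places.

Duration approximation: ΔP/P ≈ -D_mod · Δy = -11.34 × (+0.003) = -0.034020.
New price ≈ 81.37 × (1 - 0.034020) = 78.6017926.

€78.60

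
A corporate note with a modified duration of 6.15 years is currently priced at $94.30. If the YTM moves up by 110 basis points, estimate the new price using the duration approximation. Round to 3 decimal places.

$87.921

Duration approximation: ΔP/P ≈ -D_mod · Δy = -6.15 × (+0.011) = -0.067650.
New price ≈ 94.30 × (1 - 0.067650) = 87.920605.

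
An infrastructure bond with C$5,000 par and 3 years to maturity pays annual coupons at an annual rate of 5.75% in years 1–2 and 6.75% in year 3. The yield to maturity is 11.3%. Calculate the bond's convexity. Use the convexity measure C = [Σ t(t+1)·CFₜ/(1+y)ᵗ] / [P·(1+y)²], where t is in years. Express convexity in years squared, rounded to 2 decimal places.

With y = 0.113:
  t   CF        PV=CF/(1+0.113)^t    t·PV        t(t+1)·PV
  1       287.50       258.3109       258.3109         516.6217
  2       287.50       232.0852       464.1705       1,392.5114
  3     5,337.50     3,871.2605    11,613.7815      46,455.1259
  Σ                  4,361.6566    12,336.2628      48,364.2590
P = 4,361.6566.
Convexity = Σ t(t+1)·PV / [P·(1+y)²] = 48,364.2590 / (4,361.6566 × 1.238769) = 8.95123.

8.95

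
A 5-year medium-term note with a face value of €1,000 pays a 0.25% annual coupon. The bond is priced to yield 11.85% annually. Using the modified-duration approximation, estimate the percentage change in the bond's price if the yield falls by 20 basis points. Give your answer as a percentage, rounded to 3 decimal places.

Periodic yield y = 0.1185. Modified duration first:
  t   CF        PV=CF/(1+0.1185)^t    t·PV
  1         2.50         2.2351         2.2351
  2         2.50         1.9983         3.9967
  3         2.50         1.7866         5.3599
  4         2.50         1.5973         6.3893
  5     1,002.50       572.6700     2,863.3500
  Σ                    580.2874     2,881.3310
P = 580.2874; D_Mac = 4.96535 yrs; D_mod = 4.96535/(1+0.1185) = 4.43929 yrs.
ΔP/P ≈ -D_mod · Δy = -4.43929 × (-0.002) = +0.008879 = +0.8879%.

+0.888%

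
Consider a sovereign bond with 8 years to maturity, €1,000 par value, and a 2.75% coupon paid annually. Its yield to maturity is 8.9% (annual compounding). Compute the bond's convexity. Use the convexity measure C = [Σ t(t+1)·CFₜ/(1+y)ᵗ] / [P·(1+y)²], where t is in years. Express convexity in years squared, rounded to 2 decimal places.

With y = 0.089:
  t   CF        PV=CF/(1+0.089)^t    t·PV        t(t+1)·PV
  1        27.50        25.2525        25.2525          50.5051
  2        27.50        23.1887        46.3775         139.1324
  3        27.50        21.2936        63.8808         255.5232
  4        27.50        19.5534        78.2134         391.0670
  5        27.50        17.9553        89.7766         538.6598
  6        27.50        16.4879        98.9274         692.4919
  7        27.50        15.1404       105.9828         847.8628
  8     1,027.50       519.4680     4,155.7439      37,401.6954
  Σ                    658.3398     4,664.1550      40,316.9375
P = 658.3398.
Convexity = Σ t(t+1)·PV / [P·(1+y)²] = 40,316.9375 / (658.3398 × 1.185921) = 51.63945.

51.64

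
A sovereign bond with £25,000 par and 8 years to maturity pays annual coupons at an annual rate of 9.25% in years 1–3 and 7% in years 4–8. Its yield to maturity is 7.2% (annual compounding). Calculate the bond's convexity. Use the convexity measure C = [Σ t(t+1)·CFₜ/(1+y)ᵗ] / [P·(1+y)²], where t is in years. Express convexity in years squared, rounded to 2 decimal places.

With y = 0.072:
  t   CF        PV=CF/(1+0.072)^t    t·PV        t(t+1)·PV
  1     2,312.50     2,157.1828     2,157.1828       4,314.3657
  2     2,312.50     2,012.2974     4,024.5948      12,073.7845
  3     2,312.50     1,877.1431     5,631.4294      22,525.7174
  4     1,750.00     1,325.1313     5,300.5251      26,502.6257
  5     1,750.00     1,236.1299     6,180.6496      37,083.8979
  6     1,750.00     1,153.1063     6,918.6377      48,430.4637
  7     1,750.00     1,075.6588     7,529.6119      60,236.8951
  8    26,750.00    15,337.8859   122,703.0874   1,104,327.7869
  Σ                 26,174.5356   160,445.7188   1,315,495.5368
P = 26,174.5356.
Convexity = Σ t(t+1)·PV / [P·(1+y)²] = 1,315,495.5368 / (26,174.5356 × 1.149184) = 43.73416.

43.73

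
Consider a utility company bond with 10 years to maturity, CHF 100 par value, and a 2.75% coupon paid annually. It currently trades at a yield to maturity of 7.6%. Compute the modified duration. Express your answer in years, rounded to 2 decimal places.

7.96 years

Periodic yield y = 0.076. First find Macaulay duration:
  t   CF        PV=CF/(1+0.076)^t    t·PV
  1         2.75         2.5558         2.5558
  2         2.75         2.3752         4.7505
  3         2.75         2.2075         6.6224
  4         2.75         2.0516         8.2062
  5         2.75         1.9067         9.5333
  6         2.75         1.7720        10.6319
  7         2.75         1.6468        11.5278
  8         2.75         1.5305        12.2440
  9         2.75         1.4224        12.8016
  10      102.75        49.3923       493.9228
  Σ                     66.8607       572.7963
P = 66.8607; Macaulay duration = 572.7963 / 66.8607 = 8.56701 years.
Modified duration = D_Mac / (1 + y) = 8.56701 / 1.076 = 7.96191 years.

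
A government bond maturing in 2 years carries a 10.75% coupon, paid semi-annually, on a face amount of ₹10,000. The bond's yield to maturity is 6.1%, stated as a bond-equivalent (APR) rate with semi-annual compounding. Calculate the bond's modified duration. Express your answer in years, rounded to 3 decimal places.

Periodic yield y = 0.0305. First find Macaulay duration:
  t   CF        PV=CF/(1+0.0305)^t    t·PV
  1       537.50       521.5915       521.5915
  2       537.50       506.1538     1,012.3075
  3       537.50       491.1730     1,473.5190
  4    10,537.50     9,344.2748    37,377.0993
  Σ                 10,863.1931    40,384.5173
P = 10,863.1931; Macaulay duration = 40,384.5173 / 10,863.1931 = 3.71755 half-year periods = 1.85878 years.
Modified duration = D_Mac / (1 + y) = 1.85878 / 1.0305 = 1.80376 years.

1.804 years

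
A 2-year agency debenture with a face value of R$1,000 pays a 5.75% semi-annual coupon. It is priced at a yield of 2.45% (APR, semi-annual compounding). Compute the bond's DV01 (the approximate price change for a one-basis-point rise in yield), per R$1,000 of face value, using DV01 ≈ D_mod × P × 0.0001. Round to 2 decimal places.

Periodic yield y = 0.01225.
  t   CF        PV=CF/(1+0.01225)^t    t·PV
  1        28.75        28.4021        28.4021
  2        28.75        28.0584        56.1167
  3        28.75        27.7188        83.1564
  4     1,028.75       979.8480     3,919.3920
  Σ                  1,064.0272     4,087.0672
P = 1,064.0272; D_Mac = 3.84113 half-year periods = 1.92057 yrs; D_mod = 1.89732 yrs.
DV01 ≈ 1.89732 × 1,064.0272 × 0.0001 = 0.201880.

R$0.20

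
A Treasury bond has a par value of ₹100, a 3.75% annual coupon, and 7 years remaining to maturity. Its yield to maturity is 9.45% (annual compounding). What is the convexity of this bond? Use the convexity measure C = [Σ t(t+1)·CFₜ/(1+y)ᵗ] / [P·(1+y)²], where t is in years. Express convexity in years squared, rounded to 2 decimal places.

With y = 0.0945:
  t   CF        PV=CF/(1+0.0945)^t    t·PV        t(t+1)·PV
  1         3.75         3.4262         3.4262           6.8524
  2         3.75         3.1304         6.2608          18.7824
  3         3.75         2.8601         8.5804          34.3214
  4         3.75         2.6132        10.4527          52.2635
  5         3.75         2.3875        11.9377          71.6265
  6         3.75         2.1814        13.0884          91.6191
  7       103.75        55.1414       385.9898       3,087.9181
  Σ                     71.7403       439.7360       3,363.3834
P = 71.7403.
Convexity = Σ t(t+1)·PV / [P·(1+y)²] = 3,363.3834 / (71.7403 × 1.197930) = 39.13649.

39.14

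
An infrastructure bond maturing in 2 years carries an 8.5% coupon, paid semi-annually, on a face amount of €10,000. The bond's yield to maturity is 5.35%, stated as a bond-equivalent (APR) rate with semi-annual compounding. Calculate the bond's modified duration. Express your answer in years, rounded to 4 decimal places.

Periodic yield y = 0.02675. First find Macaulay duration:
  t   CF        PV=CF/(1+0.02675)^t    t·PV
  1       425.00       413.9274       413.9274
  2       425.00       403.1434       806.2867
  3       425.00       392.6402     1,177.9207
  4    10,425.00     9,380.3106    37,521.2423
  Σ                 10,590.0216    39,919.3771
P = 10,590.0216; Macaulay duration = 39,919.3771 / 10,590.0216 = 3.76953 half-year periods = 1.88476 years.
Modified duration = D_Mac / (1 + y) = 1.88476 / 1.02675 = 1.83566 years.

1.8357 years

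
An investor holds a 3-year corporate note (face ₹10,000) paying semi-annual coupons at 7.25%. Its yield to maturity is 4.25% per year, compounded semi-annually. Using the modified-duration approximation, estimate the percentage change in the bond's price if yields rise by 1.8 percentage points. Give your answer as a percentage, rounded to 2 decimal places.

-4.87%

Periodic yield y = 0.02125. Modified duration first:
  t   CF        PV=CF/(1+0.02125)^t    t·PV
  1       362.50       354.9572       354.9572
  2       362.50       347.5713       695.1425
  3       362.50       340.3391     1,021.0172
  4       362.50       333.2573     1,333.0294
  5       362.50       326.3230     1,631.6149
  6    10,362.50     9,134.2339    54,805.4031
  Σ                 10,836.6817    59,841.1643
P = 10,836.6817; D_Mac = 5.52209 half-year periods = 2.76105 yrs; D_mod = 2.76105/(1+0.02125) = 2.70360 yrs.
ΔP/P ≈ -D_mod · Δy = -2.70360 × (+0.018) = -0.048665 = -4.8665%.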